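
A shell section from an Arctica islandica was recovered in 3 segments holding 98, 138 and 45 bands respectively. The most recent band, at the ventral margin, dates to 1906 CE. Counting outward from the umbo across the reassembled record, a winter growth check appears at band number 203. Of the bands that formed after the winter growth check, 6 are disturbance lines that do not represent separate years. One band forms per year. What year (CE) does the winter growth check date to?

1834 CE

Total bands = 98 + 138 + 45 = 281.
Between band 203 and the ventral margin there are 281 − 203 = 78 bands.
Removing the 6 false bands leaves 78 − 6 = 72 true bands beyond the winter growth check.
1906 − 72 = 1834 CE.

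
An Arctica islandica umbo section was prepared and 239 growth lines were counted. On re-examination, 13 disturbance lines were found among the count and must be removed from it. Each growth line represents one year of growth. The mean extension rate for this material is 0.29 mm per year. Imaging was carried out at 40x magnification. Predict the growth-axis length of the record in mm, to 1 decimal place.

True growth line count = 239 − 13 = 226.
Predicted length = 0.29 mm/year × 226 years = 65.5 mm.

65.5 mm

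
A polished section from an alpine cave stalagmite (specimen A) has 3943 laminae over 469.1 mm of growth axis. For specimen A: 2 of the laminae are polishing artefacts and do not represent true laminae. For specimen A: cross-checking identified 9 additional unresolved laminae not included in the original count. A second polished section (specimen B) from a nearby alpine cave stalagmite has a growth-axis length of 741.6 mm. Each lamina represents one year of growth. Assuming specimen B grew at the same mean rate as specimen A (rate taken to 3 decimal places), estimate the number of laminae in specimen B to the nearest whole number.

6232 laminae

Specimen A: after corrections the count is 3943 − 2 + 9 = 3950 laminae.
A: Mean rate = 469.1 mm / 3950 years ≈ 0.119 mm per year.
B spans 741.6 / 0.119 = 6231.93 years ≈ 6232 laminae.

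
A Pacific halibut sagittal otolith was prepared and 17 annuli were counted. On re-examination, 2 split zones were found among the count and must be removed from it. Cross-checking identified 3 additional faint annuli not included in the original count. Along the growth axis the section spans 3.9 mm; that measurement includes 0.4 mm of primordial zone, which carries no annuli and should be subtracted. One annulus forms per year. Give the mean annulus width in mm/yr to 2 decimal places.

True annulus count = 17 − 2 + 3 = 18.
The growth record spans 3.9 − 0.4 = 3.5 mm.
Mean rate = 3.5 mm / 18 years ≈ 0.19 mm/yr.

0.19 mm/yr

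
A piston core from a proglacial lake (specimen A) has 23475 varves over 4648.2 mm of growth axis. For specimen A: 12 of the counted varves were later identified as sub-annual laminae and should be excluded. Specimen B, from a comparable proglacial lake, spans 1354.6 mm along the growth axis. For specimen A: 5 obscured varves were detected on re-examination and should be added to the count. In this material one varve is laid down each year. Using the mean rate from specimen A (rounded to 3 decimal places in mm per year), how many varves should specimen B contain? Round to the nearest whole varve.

Specimen A: after corrections the count is 23475 − 12 + 5 = 23468 varves.
A: Mean rate = 4648.2 mm / 23468 years ≈ 0.198 mm/year.
Specimen B: 1354.6 mm / 0.198 mm per year = 6841.41 years ≈ 6841 varves.

6841 varves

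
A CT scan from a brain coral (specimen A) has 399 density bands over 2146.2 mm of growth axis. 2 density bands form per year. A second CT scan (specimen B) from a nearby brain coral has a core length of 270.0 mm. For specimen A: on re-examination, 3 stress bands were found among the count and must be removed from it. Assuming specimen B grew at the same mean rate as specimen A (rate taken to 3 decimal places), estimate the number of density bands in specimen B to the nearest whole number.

Specimen A: correcting the raw count gives 399 − 3 = 396 true density bands.
Specimen A: 396 density bands at 2 per year is 396 / 2 = 198 years.
A: Mean rate = 2146.2 mm / 198 years ≈ 10.839 mm/year.
Specimen B: 270.0 mm / 10.839 mm per year = 24.91 years; at 2 density bands per year that is 24.91 × 2 ≈ 50 density bands.

50 density bands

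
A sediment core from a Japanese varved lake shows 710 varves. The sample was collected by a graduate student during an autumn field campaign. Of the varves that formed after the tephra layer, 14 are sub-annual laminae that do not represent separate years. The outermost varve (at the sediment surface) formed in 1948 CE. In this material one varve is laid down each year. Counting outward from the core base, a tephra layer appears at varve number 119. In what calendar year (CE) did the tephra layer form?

1371 CE

710 − 119 = 591 varves lie beyond the tephra layer toward the sediment surface.
Excluding 14 false varves: 591 − 14 = 577.
The varve at the sediment surface is 1948 CE, so the tephra layer dates to 1948 − 577 = 1371 CE.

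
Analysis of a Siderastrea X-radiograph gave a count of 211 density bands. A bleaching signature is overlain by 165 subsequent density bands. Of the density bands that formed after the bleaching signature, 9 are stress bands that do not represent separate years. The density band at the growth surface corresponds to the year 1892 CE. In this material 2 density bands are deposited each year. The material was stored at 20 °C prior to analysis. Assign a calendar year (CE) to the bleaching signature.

1814 CE

165 density bands post-date the bleaching signature.
165 − 9 false = 156 true density bands after the bleaching signature.
With 2 density bands per year, 156 / 2 = 78 years.
1892 − 78 = 1814 CE.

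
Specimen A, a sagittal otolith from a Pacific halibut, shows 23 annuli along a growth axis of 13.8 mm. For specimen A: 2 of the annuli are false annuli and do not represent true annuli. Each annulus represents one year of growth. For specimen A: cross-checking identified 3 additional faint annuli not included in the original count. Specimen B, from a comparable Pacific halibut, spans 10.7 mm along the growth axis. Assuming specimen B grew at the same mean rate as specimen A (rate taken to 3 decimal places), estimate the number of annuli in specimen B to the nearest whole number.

Specimen A: correcting the raw count gives 23 − 2 + 3 = 24 true annuli.
A: Mean rate = 13.8 mm / 24 years ≈ 0.575 mm/year.
B spans 10.7 / 0.575 = 18.61 years ≈ 19 annuli.

19 annuli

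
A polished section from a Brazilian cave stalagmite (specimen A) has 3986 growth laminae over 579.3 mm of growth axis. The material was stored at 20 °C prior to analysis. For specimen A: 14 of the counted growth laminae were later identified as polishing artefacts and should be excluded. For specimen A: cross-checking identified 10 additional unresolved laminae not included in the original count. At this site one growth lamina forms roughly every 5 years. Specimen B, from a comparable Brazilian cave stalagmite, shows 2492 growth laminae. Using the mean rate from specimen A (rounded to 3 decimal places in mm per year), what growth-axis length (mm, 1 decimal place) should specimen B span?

361.3 mm

Specimen A: adjusted count: 3986 − 14 + 10 = 3982 growth laminae.
Specimen A: multiplying by 5 years per growth lamina: 3982 × 5 = 19910 years.
A: 579.3 mm over 19910 years gives 579.3 / 19910 ≈ 0.029 mm/year.
Specimen B: multiplying by 5 years per growth lamina: 2492 × 5 = 12460 years. For B, 0.029 mm/year × 12460 years = 361.3 mm.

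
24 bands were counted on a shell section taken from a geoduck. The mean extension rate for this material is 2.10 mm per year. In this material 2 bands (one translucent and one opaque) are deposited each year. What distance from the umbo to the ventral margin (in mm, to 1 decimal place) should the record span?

24 bands at 2 per year is 24 / 2 = 12 years.
12 years at 2.10 mm/year gives 2.10 × 12 = 25.2 mm.

25.2 mm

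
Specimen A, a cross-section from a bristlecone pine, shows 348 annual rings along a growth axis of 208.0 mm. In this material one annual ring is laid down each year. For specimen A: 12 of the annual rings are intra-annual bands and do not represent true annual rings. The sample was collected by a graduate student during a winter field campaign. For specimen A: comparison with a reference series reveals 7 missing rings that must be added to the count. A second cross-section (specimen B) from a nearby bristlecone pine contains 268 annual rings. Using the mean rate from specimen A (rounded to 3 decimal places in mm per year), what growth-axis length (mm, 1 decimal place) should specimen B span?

162.4 mm

Specimen A: after corrections the count is 348 − 12 + 7 = 343 annual rings.
A: Extension rate ≈ 208.0 / 343 = 0.606 mm/yr.
B's length ≈ 0.606 × 268 = 162.4 mm.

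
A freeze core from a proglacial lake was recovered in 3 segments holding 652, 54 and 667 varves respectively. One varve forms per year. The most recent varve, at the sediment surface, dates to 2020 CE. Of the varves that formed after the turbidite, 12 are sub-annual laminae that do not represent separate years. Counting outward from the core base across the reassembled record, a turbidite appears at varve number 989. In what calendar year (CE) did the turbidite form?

1648 CE

Total varves = 652 + 54 + 667 = 1373.
Between varve 989 and the sediment surface there are 1373 − 989 = 384 varves.
Excluding 12 false varves: 384 − 12 = 372.
The varve at the sediment surface is 2020 CE, so the turbidite dates to 2020 − 372 = 1648 CE.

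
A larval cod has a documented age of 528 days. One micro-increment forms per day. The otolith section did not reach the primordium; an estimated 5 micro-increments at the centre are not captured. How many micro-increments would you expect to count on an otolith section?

Expected micro-increments over 528 days: 528.
Less the 5 uncaptured micro-increments: 528 − 5 = 523.

523 micro-increments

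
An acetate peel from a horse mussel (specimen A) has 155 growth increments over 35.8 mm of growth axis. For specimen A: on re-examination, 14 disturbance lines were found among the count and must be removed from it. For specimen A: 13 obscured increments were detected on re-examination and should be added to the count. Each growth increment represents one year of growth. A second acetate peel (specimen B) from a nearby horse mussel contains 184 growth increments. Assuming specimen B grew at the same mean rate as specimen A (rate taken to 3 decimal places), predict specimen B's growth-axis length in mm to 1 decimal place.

Specimen A: after corrections the count is 155 − 14 + 13 = 154 growth increments.
A: Extension rate ≈ 35.8 / 154 = 0.232 mm/year.
B's length ≈ 0.232 × 184 = 42.7 mm.

42.7 mm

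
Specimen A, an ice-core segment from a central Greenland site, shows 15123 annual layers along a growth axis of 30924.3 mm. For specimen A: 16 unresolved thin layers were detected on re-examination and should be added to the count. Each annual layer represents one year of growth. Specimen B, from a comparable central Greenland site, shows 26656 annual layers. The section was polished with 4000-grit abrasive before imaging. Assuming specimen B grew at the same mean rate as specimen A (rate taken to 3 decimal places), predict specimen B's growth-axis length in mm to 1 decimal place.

54458.2 mm

Specimen A: after corrections the count is 15123 + 16 = 15139 annual layers.
A: 30924.3 mm over 15139 years gives 30924.3 / 15139 ≈ 2.043 mm/year.
Length of B = 2.043 × 26656 = 54458.2 mm.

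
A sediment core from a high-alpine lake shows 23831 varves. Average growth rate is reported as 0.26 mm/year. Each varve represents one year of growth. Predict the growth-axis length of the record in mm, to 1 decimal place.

6196.1 mm

The record spans 23831 years at 0.26 mm per year.
23831 years at 0.26 mm/year gives 0.26 × 23831 = 6196.1 mm.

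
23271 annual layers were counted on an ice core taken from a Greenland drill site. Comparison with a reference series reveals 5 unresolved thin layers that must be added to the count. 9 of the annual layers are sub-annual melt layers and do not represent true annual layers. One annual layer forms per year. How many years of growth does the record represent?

True annual layer count = 23271 − 9 + 5 = 23267.
One annual layer per year makes the duration 23267 years.

23267 yr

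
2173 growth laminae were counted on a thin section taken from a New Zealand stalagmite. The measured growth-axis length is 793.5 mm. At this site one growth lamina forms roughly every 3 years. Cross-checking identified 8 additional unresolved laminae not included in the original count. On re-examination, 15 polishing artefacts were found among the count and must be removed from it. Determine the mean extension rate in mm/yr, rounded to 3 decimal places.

0.122 mm/yr

After corrections the count is 2173 − 15 + 8 = 2166 growth laminae.
At 3 years per growth lamina, 2166 × 3 = 6498 years.
Mean rate = 793.5 mm / 6498 years ≈ 0.122 mm/yr.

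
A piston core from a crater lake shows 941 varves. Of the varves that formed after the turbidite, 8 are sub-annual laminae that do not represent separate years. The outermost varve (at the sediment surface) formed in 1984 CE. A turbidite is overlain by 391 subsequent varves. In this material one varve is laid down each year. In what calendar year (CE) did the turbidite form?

391 varves formed after the turbidite.
391 − 8 false = 383 true varves after the turbidite.
The varve at the sediment surface is 1984 CE, so the turbidite dates to 1984 − 383 = 1601 CE.

1601 CE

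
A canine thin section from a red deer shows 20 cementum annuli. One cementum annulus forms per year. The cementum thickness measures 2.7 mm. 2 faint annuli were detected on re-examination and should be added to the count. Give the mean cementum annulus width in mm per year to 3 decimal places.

Correcting the raw count gives 20 + 2 = 22 true cementum annuli.
Extension rate ≈ 2.7 / 22 = 0.123 mm per year.

0.123 mm per year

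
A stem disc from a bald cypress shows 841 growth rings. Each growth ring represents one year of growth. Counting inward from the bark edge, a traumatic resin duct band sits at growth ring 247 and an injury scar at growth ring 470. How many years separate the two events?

223 yr

Separation: 470 − 247 = 223 growth rings.
One growth ring per year makes the interval 223 years.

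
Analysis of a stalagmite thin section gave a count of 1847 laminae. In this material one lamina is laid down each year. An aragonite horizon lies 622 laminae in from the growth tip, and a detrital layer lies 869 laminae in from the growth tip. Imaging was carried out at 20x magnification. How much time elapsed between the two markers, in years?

Separation: 869 − 622 = 247 laminae.
One lamina per year makes the interval 247 years.

247 years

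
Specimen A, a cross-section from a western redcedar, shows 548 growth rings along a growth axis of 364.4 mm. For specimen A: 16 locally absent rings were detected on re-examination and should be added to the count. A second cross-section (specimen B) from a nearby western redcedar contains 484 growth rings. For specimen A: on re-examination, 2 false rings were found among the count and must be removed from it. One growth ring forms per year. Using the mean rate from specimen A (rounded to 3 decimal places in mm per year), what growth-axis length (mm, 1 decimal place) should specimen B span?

313.6 mm

Specimen A: correcting the raw count gives 548 − 2 + 16 = 562 true growth rings.
A: Mean rate = 364.4 mm / 562 years ≈ 0.648 mm per year.
For B, 0.648 mm/year × 484 years = 313.6 mm.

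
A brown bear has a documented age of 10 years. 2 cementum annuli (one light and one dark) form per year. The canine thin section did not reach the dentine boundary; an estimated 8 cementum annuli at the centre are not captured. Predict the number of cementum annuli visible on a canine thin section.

12 cementum annuli

10 years at 2 cementum annuli per year gives 10 × 2 = 20 cementum annuli.
20 − 8 missed = 12 cementum annuli expected in the prepared section.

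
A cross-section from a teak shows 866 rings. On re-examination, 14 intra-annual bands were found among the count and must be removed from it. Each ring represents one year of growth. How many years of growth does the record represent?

852 years

Correcting the raw count gives 866 − 14 = 852 true rings.
With a one-to-one ring periodicity this is 852 years.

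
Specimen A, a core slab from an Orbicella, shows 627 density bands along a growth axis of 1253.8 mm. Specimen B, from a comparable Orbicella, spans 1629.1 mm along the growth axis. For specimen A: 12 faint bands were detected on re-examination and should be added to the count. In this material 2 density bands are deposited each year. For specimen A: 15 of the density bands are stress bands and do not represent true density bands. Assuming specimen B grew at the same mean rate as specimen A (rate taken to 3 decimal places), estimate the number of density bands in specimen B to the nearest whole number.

811 density bands

Specimen A: true density band count = 627 − 15 + 12 = 624.
Specimen A: with 2 density bands per year, 624 / 2 = 312 years.
A: Mean rate = 1253.8 mm / 312 years ≈ 4.019 mm/yr.
Specimen B: 1629.1 mm / 4.019 mm per year = 405.35 years; at 2 density bands per year that is 405.35 × 2 ≈ 811 density bands.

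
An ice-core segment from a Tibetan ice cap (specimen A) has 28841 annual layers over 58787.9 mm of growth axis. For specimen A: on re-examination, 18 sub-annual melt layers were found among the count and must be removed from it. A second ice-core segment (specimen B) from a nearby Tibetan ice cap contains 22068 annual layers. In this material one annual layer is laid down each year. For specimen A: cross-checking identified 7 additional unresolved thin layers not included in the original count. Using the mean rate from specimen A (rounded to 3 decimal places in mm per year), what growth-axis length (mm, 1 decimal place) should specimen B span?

44996.7 mm

Specimen A: after corrections the count is 28841 − 18 + 7 = 28830 annual layers.
A: Mean rate = 58787.9 mm / 28830 years ≈ 2.039 mm/yr.
B's length ≈ 2.039 × 22068 = 44996.7 mm.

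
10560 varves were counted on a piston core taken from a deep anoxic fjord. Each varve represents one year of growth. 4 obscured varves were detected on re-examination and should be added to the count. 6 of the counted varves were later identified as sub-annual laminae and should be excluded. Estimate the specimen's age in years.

Adjusted count: 10560 − 6 + 4 = 10558 varves.
With a one-to-one varve periodicity this is 10558 years.

10558 years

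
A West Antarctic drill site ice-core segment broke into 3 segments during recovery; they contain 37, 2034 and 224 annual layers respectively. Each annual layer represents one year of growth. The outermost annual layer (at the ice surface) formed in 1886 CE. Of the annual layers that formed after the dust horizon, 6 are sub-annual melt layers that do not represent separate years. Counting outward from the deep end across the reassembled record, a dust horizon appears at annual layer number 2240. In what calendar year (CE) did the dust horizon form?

1837 CE

Total annual layers = 37 + 2034 + 224 = 2295.
Between annual layer 2240 and the ice surface there are 2295 − 2240 = 55 annual layers.
Removing the 6 false annual layers leaves 55 − 6 = 49 true annual layers beyond the dust horizon.
1886 − 49 = 1837 CE.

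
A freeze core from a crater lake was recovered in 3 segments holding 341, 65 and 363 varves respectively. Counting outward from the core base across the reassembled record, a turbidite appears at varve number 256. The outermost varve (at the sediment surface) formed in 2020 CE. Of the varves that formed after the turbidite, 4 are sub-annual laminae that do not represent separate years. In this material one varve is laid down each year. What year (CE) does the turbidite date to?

1511 CE

Total varves = 341 + 65 + 363 = 769.
769 − 256 = 513 varves lie beyond the turbidite toward the sediment surface.
Removing the 4 false varves leaves 513 − 4 = 509 true varves beyond the turbidite.
Counting back 509 years from 2020 CE places the turbidite in 2020 − 509 = 1511 CE.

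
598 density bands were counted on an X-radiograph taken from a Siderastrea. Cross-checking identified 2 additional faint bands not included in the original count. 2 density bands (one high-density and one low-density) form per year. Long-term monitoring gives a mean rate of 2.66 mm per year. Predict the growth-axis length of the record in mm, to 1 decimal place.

798.0 mm

True density band count = 598 + 2 = 600.
Dividing by 2 density bands per year: 600 / 2 = 300 years.
Predicted length = 2.66 mm/year × 300 years = 798.0 mm.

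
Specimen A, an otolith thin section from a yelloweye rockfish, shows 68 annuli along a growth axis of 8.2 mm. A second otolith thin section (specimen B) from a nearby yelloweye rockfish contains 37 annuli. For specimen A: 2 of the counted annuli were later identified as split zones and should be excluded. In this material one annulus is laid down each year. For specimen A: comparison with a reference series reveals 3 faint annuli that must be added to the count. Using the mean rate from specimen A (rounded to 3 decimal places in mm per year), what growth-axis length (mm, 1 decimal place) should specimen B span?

4.4 mm

Specimen A: correcting the raw count gives 68 − 2 + 3 = 69 true annuli.
A: 8.2 mm over 69 years gives 8.2 / 69 ≈ 0.119 mm/year.
B's length ≈ 0.119 × 37 = 4.4 mm.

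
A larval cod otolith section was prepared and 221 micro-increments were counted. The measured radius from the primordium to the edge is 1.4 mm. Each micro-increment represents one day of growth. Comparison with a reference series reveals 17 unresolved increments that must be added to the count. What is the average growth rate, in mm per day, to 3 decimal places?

0.006 mm per day

Adjusted count: 221 + 17 = 238 micro-increments.
1.4 mm over 238 days gives 1.4 / 238 ≈ 0.006 mm per day.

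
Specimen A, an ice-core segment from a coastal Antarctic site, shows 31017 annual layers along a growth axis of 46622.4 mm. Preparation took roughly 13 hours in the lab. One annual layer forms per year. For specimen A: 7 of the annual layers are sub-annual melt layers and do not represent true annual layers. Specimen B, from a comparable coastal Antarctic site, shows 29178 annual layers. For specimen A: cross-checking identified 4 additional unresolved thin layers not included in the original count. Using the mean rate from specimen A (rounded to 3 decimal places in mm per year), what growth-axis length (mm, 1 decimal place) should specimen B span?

Specimen A: after corrections the count is 31017 − 7 + 4 = 31014 annual layers.
A: 46622.4 mm over 31014 years gives 46622.4 / 31014 ≈ 1.503 mm/year.
Length of B = 1.503 × 29178 = 43854.5 mm.

43854.5 mm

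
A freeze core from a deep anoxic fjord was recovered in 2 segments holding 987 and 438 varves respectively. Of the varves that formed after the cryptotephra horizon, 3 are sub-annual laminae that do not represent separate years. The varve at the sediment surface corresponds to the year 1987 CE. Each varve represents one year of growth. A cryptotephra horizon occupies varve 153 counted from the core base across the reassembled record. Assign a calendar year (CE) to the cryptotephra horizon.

718 CE

Total varves = 987 + 438 = 1425.
The cryptotephra horizon sits at varve 153 from the core base, so 1425 − 153 = 1272 varves formed after it.
Excluding 3 false varves: 1272 − 3 = 1269.
The varve at the sediment surface is 1987 CE, so the cryptotephra horizon dates to 1987 − 1269 = 718 CE.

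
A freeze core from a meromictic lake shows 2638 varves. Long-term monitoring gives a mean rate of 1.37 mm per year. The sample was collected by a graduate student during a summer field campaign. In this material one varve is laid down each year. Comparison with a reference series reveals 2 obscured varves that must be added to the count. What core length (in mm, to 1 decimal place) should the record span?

True varve count = 2638 + 2 = 2640.
Length ≈ 1.37 × 2640 = 3616.8 mm.

3616.8 mm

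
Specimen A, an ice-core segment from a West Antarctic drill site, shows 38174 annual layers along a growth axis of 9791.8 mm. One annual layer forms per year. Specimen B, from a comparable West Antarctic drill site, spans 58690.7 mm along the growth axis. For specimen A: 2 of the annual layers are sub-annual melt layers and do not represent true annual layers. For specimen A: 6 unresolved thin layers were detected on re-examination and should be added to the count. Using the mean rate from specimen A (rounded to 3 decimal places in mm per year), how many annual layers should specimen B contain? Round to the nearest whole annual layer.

229261 annual layers

Specimen A: true annual layer count = 38174 − 2 + 6 = 38178.
A: 9791.8 mm over 38178 years gives 9791.8 / 38178 ≈ 0.256 mm per year.
For B, 58690.7 / 0.256 = 229260.55 years ≈ 229261 annual layers.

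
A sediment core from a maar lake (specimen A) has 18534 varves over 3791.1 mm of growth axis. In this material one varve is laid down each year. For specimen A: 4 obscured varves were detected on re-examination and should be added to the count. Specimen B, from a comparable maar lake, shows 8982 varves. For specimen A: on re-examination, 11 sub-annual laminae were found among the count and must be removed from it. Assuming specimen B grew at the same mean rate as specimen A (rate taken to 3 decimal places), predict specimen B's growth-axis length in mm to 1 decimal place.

Specimen A: true varve count = 18534 − 11 + 4 = 18527.
A: Extension rate ≈ 3791.1 / 18527 = 0.205 mm per year.
B's length ≈ 0.205 × 8982 = 1841.3 mm.

1841.3 mm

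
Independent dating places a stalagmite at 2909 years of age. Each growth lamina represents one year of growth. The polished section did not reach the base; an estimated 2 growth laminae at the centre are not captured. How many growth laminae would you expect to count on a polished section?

Expected growth laminae over 2909 years: 2909.
Less the 2 uncaptured growth laminae: 2909 − 2 = 2907.

2907 growth laminae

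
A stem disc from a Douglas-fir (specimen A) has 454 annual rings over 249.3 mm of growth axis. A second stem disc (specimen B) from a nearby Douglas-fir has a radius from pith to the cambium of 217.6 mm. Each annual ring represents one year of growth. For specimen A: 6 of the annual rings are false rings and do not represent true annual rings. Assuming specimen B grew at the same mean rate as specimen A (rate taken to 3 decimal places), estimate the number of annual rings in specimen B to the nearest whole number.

Specimen A: true annual ring count = 454 − 6 = 448.
A: Extension rate ≈ 249.3 / 448 = 0.556 mm/yr.
Specimen B: 217.6 mm / 0.556 mm per year = 391.37 years ≈ 391 annual rings.

391 annual rings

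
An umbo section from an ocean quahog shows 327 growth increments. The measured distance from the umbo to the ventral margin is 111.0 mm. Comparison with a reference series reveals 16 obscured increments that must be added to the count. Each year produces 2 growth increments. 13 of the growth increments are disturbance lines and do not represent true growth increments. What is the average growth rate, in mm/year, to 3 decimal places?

After corrections the count is 327 − 13 + 16 = 330 growth increments.
Dividing by 2 growth increments per year: 330 / 2 = 165 years.
Extension rate ≈ 111.0 / 165 = 0.673 mm/year.

0.673 mm/year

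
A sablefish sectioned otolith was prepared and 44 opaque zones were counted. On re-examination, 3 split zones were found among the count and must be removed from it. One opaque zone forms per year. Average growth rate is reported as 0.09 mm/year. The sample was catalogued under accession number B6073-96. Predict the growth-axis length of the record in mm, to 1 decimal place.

3.7 mm

After corrections the count is 44 − 3 = 41 opaque zones.
Predicted length = 0.09 mm/year × 41 years = 3.7 mm.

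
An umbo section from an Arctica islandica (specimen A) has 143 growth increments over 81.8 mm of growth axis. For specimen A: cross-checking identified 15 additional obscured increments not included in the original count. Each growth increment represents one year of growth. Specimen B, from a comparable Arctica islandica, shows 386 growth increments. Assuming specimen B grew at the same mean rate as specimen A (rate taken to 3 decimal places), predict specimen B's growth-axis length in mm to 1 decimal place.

Specimen A: correcting the raw count gives 143 + 15 = 158 true growth increments.
A: Mean rate = 81.8 mm / 158 years ≈ 0.518 mm/yr.
For B, 0.518 mm/year × 386 years = 199.9 mm.

199.9 mm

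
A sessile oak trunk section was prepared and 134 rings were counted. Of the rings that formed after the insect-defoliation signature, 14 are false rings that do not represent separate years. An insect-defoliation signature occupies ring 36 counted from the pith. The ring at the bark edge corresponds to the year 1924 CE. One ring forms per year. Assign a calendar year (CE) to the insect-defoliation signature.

1840 CE

Between ring 36 and the bark edge there are 134 − 36 = 98 rings.
Removing the 14 false rings leaves 98 − 14 = 84 true rings beyond the insect-defoliation signature.
Counting back 84 years from 1924 CE places the insect-defoliation signature in 1924 − 84 = 1840 CE.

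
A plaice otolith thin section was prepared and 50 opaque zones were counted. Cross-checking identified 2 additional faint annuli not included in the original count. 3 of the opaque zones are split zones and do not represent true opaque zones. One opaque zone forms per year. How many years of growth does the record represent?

49 yr

True opaque zone count = 50 − 3 + 2 = 49.
With a one-to-one opaque zone periodicity this is 49 years.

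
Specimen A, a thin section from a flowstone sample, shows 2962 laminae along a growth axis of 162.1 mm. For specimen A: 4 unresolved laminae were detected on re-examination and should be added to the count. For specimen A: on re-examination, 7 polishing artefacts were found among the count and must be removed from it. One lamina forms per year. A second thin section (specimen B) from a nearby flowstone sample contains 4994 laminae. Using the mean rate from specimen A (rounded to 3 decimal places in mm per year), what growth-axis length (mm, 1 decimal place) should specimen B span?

Specimen A: correcting the raw count gives 2962 − 7 + 4 = 2959 true laminae.
A: 162.1 mm over 2959 years gives 162.1 / 2959 ≈ 0.055 mm/year.
Length of B = 0.055 × 4994 = 274.7 mm.

274.7 mm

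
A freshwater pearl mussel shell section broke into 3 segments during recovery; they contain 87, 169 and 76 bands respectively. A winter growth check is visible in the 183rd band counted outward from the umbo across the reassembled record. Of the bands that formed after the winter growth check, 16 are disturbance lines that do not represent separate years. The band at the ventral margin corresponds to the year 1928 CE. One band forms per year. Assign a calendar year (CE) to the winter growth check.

Total bands = 87 + 169 + 76 = 332.
332 − 183 = 149 bands lie beyond the winter growth check toward the ventral margin.
149 − 16 false = 133 true bands after the winter growth check.
Counting back 133 years from 1928 CE places the winter growth check in 1928 − 133 = 1795 CE.

1795 CE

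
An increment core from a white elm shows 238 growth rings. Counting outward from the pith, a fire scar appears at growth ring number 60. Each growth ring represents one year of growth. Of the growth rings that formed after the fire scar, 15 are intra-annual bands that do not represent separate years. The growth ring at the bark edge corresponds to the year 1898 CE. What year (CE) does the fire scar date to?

1735 CE

238 − 60 = 178 growth rings lie beyond the fire scar toward the bark edge.
178 − 15 false = 163 true growth rings after the fire scar.
1898 − 163 = 1735 CE.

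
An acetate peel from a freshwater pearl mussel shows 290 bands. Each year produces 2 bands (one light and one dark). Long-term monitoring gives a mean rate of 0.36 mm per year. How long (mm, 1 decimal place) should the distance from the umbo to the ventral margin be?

52.2 mm

With 2 bands per year, 290 / 2 = 145 years.
145 years at 0.36 mm/year gives 0.36 × 145 = 52.2 mm.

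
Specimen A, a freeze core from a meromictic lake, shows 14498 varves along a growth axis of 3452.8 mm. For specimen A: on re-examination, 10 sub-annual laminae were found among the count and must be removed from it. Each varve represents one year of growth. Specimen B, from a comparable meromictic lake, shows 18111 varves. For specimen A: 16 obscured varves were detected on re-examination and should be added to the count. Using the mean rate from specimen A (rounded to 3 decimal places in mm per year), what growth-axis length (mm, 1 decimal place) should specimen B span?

Specimen A: true varve count = 14498 − 10 + 16 = 14504.
A: Mean rate = 3452.8 mm / 14504 years ≈ 0.238 mm/year.
Length of B = 0.238 × 18111 = 4310.4 mm.

4310.4 mm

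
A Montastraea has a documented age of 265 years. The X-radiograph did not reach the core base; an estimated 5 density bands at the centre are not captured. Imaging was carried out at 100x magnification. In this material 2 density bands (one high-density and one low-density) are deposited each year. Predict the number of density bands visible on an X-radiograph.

Expected density bands: 265 × 2 = 530.
530 − 5 missed = 525 density bands expected in the prepared section.

525 density bands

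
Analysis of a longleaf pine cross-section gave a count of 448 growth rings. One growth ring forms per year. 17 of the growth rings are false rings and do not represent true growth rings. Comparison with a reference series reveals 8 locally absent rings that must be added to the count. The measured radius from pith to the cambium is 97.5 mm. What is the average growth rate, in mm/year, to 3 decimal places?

Correcting the raw count gives 448 − 17 + 8 = 439 true growth rings.
97.5 mm over 439 years gives 97.5 / 439 ≈ 0.222 mm/year.

0.222 mm/year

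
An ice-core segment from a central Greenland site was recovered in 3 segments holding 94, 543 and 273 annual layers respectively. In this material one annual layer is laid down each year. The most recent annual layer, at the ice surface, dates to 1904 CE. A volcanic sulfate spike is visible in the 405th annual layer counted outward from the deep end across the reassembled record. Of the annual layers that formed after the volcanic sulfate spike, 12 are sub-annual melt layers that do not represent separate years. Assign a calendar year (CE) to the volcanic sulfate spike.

1411 CE

Total annual layers = 94 + 543 + 273 = 910.
Between annual layer 405 and the ice surface there are 910 − 405 = 505 annual layers.
Excluding 12 false annual layers: 505 − 12 = 493.
Counting back 493 years from 1904 CE places the volcanic sulfate spike in 1904 − 493 = 1411 CE.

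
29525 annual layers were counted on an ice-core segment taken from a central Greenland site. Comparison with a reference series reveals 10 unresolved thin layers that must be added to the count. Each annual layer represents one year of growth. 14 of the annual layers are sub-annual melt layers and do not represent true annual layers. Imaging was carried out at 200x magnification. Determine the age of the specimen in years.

Adjusted count: 29525 − 14 + 10 = 29521 annual layers.
With a one-to-one annual layer periodicity this is 29521 years.

29521 years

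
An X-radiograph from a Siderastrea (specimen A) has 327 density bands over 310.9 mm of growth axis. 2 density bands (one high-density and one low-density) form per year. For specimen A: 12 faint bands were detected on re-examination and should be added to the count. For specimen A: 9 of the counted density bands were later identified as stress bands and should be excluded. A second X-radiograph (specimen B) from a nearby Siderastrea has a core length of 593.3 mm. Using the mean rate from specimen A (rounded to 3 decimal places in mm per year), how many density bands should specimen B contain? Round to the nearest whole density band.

630 density bands

Specimen A: correcting the raw count gives 327 − 9 + 12 = 330 true density bands.
Specimen A: 330 density bands at 2 per year is 330 / 2 = 165 years.
A: Mean rate = 310.9 mm / 165 years ≈ 1.884 mm/yr.
For B, 593.3 / 1.884 = 314.92 years; at 2 density bands per year that is 314.92 × 2 ≈ 630 density bands.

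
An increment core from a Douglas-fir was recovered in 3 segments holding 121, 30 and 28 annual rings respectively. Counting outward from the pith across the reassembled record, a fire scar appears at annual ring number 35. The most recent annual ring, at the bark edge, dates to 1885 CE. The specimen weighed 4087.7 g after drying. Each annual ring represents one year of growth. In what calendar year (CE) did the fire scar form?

1741 CE

Total annual rings = 121 + 30 + 28 = 179.
The fire scar sits at annual ring 35 from the pith, so 179 − 35 = 144 annual rings formed after it.
Counting back 144 years from 1885 CE places the fire scar in 1885 − 144 = 1741 CE.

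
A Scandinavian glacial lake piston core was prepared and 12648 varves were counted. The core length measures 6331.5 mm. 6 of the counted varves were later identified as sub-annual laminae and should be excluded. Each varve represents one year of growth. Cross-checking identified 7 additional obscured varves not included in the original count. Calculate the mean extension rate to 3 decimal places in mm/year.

0.501 mm/year

Adjusted count: 12648 − 6 + 7 = 12649 varves.
6331.5 mm over 12649 years gives 6331.5 / 12649 ≈ 0.501 mm/year.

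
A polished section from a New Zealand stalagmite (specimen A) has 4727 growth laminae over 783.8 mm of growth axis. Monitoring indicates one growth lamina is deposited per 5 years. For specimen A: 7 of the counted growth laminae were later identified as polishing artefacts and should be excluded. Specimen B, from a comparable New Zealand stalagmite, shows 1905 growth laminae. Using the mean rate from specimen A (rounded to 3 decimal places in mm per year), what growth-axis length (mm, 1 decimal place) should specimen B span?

314.3 mm

Specimen A: after corrections the count is 4727 − 7 = 4720 growth laminae.
Specimen A: 4720 growth laminae at 5 years each span 4720 × 5 = 23600 years.
A: Extension rate ≈ 783.8 / 23600 = 0.033 mm/year.
Specimen B: at 5 years per growth lamina, 1905 × 5 = 9525 years. B's length ≈ 0.033 × 9525 = 314.3 mm.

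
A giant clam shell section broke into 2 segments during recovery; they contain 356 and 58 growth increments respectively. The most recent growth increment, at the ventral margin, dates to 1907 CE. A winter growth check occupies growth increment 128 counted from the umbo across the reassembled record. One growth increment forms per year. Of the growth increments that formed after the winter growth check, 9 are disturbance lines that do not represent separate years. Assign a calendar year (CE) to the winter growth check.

Total growth increments = 356 + 58 = 414.
414 − 128 = 286 growth increments lie beyond the winter growth check toward the ventral margin.
286 − 9 false = 277 true growth increments after the winter growth check.
1907 − 277 = 1630 CE.

1630 CE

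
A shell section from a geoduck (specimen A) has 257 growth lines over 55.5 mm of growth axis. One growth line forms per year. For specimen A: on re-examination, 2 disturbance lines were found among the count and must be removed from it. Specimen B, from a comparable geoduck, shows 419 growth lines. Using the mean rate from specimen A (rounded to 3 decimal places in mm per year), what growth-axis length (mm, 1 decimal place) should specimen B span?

91.3 mm

Specimen A: adjusted count: 257 − 2 = 255 growth lines.
A: 55.5 mm over 255 years gives 55.5 / 255 ≈ 0.218 mm/yr.
Length of B = 0.218 × 419 = 91.3 mm.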